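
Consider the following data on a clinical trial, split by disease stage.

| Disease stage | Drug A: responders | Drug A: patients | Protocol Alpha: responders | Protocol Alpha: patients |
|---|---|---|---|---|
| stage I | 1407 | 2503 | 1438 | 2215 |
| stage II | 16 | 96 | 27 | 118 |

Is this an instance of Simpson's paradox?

Stage I: Drug A 1407/2503 = 56.2%, Protocol Alpha 1438/2215 = 64.9% → Protocol Alpha
Stage II: Drug A 16/96 = 16.7%, Protocol Alpha 27/118 = 22.9% → Protocol Alpha
Overall: Drug A 1423/2599 = 54.8%, Protocol Alpha 1465/2333 = 62.8% → Protocol Alpha
Protocol Alpha wins overall and in every disease group — no reversal.

No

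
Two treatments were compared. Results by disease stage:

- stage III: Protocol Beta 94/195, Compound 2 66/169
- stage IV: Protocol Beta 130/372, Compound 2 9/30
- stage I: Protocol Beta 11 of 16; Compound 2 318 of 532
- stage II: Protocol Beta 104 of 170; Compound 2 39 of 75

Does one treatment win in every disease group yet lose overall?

Stage III: Protocol Beta 94/195 = 48.2%, Compound 2 66/169 = 39.1% → Protocol Beta
Stage IV: Protocol Beta 130/372 = 34.9%, Compound 2 9/30 = 30.0% → Protocol Beta
Stage I: Protocol Beta 11/16 = 68.8%, Compound 2 318/532 = 59.8% → Protocol Beta
Stage II: Protocol Beta 104/170 = 61.2%, Compound 2 39/75 = 52.0% → Protocol Beta
Overall: Protocol Beta 339/753 = 45.0%, Compound 2 432/806 = 53.6% → Compound 2
Protocol Beta wins each disease group but Compound 2 wins overall — the comparison reverses. Protocol Beta's patients skew toward stage IV, which has a lower base rate.

Yes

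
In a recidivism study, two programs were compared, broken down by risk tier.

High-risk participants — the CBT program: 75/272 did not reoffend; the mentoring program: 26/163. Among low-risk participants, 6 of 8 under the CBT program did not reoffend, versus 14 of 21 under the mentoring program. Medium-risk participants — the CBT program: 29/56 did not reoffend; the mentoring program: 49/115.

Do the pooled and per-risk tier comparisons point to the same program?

High-risk: the CBT program 75/272 = 27.6%, the mentoring program 26/163 = 16.0% → the CBT program
Low-risk: the CBT program 6/8 = 75.0%, the mentoring program 14/21 = 66.7% → the CBT program
Medium-risk: the CBT program 29/56 = 51.8%, the mentoring program 49/115 = 42.6% → the CBT program
Overall: the CBT program 110/336 = 32.7%, the mentoring program 89/299 = 29.8% → the CBT program
The CBT program wins overall and in every risk group — no reversal.

Yes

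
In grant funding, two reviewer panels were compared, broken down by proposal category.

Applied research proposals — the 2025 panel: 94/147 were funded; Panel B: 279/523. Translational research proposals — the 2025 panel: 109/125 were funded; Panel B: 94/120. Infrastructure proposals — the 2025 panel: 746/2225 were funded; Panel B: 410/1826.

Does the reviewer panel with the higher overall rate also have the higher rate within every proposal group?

Applied research: the 2025 panel 94/147 = 63.9%, Panel B 279/523 = 53.3% → the 2025 panel
Translational research: the 2025 panel 109/125 = 87.2%, Panel B 94/120 = 78.3% → the 2025 panel
Infrastructure: the 2025 panel 746/2225 = 33.5%, Panel B 410/1826 = 22.5% → the 2025 panel
Overall: the 2025 panel 949/2497 = 38.0%, Panel B 783/2469 = 31.7% → the 2025 panel
The 2025 panel wins overall and in every proposal group — no reversal.

Yes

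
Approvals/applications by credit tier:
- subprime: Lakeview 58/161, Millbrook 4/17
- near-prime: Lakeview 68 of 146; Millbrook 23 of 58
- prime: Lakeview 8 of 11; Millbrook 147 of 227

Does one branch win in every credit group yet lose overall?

Yes

Subprime: Lakeview 58/161 = 36.0%, Millbrook 4/17 = 23.5% → Lakeview
Near-prime: Lakeview 68/146 = 46.6%, Millbrook 23/58 = 39.7% → Lakeview
Prime: Lakeview 8/11 = 72.7%, Millbrook 147/227 = 64.8% → Lakeview
Overall: Lakeview 134/318 = 42.1%, Millbrook 174/302 = 57.6% → Millbrook
Lakeview wins each credit group but Millbrook wins overall — the comparison reverses. Lakeview's applications skew toward subprime, which has a lower base rate.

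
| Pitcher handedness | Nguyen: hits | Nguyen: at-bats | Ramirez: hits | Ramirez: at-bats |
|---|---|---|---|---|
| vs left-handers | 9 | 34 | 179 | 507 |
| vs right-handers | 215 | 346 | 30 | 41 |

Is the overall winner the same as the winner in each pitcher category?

No

Vs left-handers: Nguyen 9/34 = 26.5%, Ramirez 179/507 = 35.3% → Ramirez
Vs right-handers: Nguyen 215/346 = 62.1%, Ramirez 30/41 = 73.2% → Ramirez
Overall: Nguyen 224/380 = 58.9%, Ramirez 209/548 = 38.1% → Nguyen
Ramirez wins each pitcher group but Nguyen wins overall — the comparison reverses. Ramirez's at-bats skew toward vs left-handers, which has a lower base rate.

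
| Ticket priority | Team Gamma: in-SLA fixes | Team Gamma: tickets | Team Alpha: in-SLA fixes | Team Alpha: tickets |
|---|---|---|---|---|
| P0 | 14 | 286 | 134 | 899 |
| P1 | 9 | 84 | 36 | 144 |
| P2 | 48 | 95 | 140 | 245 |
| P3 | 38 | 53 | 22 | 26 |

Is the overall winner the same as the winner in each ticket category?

P0: Team Gamma 14/286 = 4.9%, Team Alpha 134/899 = 14.9% → Team Alpha
P1: Team Gamma 9/84 = 10.7%, Team Alpha 36/144 = 25.0% → Team Alpha
P2: Team Gamma 48/95 = 50.5%, Team Alpha 140/245 = 57.1% → Team Alpha
P3: Team Gamma 38/53 = 71.7%, Team Alpha 22/26 = 84.6% → Team Alpha
Overall: Team Gamma 109/518 = 21.0%, Team Alpha 332/1314 = 25.3% → Team Alpha
Team Alpha wins overall and in every ticket group — no reversal.

Yes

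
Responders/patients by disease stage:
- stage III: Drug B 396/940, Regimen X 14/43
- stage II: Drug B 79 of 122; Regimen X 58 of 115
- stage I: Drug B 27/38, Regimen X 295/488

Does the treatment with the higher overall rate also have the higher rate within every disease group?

No

Stage III: Drug B 396/940 = 42.1%, Regimen X 14/43 = 32.6% → Drug B
Stage II: Drug B 79/122 = 64.8%, Regimen X 58/115 = 50.4% → Drug B
Stage I: Drug B 27/38 = 71.1%, Regimen X 295/488 = 60.5% → Drug B
Overall: Drug B 502/1100 = 45.6%, Regimen X 367/646 = 56.8% → Regimen X
Drug B wins each disease group but Regimen X wins overall — the comparison reverses. Drug B's patients skew toward stage III, which has a lower base rate.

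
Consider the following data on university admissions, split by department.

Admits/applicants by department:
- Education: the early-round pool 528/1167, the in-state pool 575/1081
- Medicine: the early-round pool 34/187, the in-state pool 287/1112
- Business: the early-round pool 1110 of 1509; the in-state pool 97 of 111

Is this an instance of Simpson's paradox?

Yes

Education: the early-round pool 528/1167 = 45.2%, the in-state pool 575/1081 = 53.2% → the in-state pool
Medicine: the early-round pool 34/187 = 18.2%, the in-state pool 287/1112 = 25.8% → the in-state pool
Business: the early-round pool 1110/1509 = 73.6%, the in-state pool 97/111 = 87.4% → the in-state pool
Overall: the early-round pool 1672/2863 = 58.4%, the in-state pool 959/2304 = 41.6% → the early-round pool
The in-state pool wins each department group but the early-round pool wins overall — the comparison reverses. The in-state pool's applicants skew toward Medicine, which has a lower base rate.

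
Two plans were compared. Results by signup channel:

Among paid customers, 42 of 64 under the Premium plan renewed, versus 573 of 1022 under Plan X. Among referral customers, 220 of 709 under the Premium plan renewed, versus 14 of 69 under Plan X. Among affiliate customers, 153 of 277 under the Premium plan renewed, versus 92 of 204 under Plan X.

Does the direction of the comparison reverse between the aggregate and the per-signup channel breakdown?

Yes

Paid: the Premium plan 42/64 = 65.6%, Plan X 573/1022 = 56.1% → the Premium plan
Referral: the Premium plan 220/709 = 31.0%, Plan X 14/69 = 20.3% → the Premium plan
Affiliate: the Premium plan 153/277 = 55.2%, Plan X 92/204 = 45.1% → the Premium plan
Overall: the Premium plan 415/1050 = 39.5%, Plan X 679/1295 = 52.4% → Plan X
The Premium plan wins each signup group but Plan X wins overall — the comparison reverses. The Premium plan's customers skew toward referral, which has a lower base rate.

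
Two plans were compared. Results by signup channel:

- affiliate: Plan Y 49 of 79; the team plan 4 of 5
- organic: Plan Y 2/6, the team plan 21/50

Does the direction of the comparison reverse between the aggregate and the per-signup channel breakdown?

Affiliate: Plan Y 49/79 = 62.0%, the team plan 4/5 = 80.0% → the team plan
Organic: Plan Y 2/6 = 33.3%, the team plan 21/50 = 42.0% → the team plan
Overall: Plan Y 51/85 = 60.0%, the team plan 25/55 = 45.5% → Plan Y
The team plan wins each signup group but Plan Y wins overall — the comparison reverses. The team plan's customers skew toward organic, which has a lower base rate.

Yes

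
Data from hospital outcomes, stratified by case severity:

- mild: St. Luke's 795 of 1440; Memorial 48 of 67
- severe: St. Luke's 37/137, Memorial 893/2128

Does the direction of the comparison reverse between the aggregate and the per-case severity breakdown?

Yes

Mild: St. Luke's 795/1440 = 55.2%, Memorial 48/67 = 71.6% → Memorial
Severe: St. Luke's 37/137 = 27.0%, Memorial 893/2128 = 42.0% → Memorial
Overall: St. Luke's 832/1577 = 52.8%, Memorial 941/2195 = 42.9% → St. Luke's
Memorial wins each case group but St. Luke's wins overall — the comparison reverses. Memorial's patients skew toward severe, which has a lower base rate.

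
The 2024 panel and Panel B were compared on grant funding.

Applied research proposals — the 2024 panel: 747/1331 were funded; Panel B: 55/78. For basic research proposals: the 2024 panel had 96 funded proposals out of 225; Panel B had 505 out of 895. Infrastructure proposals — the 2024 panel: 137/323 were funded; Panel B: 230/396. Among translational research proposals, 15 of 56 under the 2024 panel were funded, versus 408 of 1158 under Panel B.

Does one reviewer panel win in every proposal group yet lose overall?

Applied research: the 2024 panel 747/1331 = 56.1%, Panel B 55/78 = 70.5% → Panel B
Basic research: the 2024 panel 96/225 = 42.7%, Panel B 505/895 = 56.4% → Panel B
Infrastructure: the 2024 panel 137/323 = 42.4%, Panel B 230/396 = 58.1% → Panel B
Translational research: the 2024 panel 15/56 = 26.8%, Panel B 408/1158 = 35.2% → Panel B
Overall: the 2024 panel 995/1935 = 51.4%, Panel B 1198/2527 = 47.4% → the 2024 panel
Panel B wins each proposal group but the 2024 panel wins overall — the comparison reverses. Panel B's proposals skew toward translational research, which has a lower base rate.

Yes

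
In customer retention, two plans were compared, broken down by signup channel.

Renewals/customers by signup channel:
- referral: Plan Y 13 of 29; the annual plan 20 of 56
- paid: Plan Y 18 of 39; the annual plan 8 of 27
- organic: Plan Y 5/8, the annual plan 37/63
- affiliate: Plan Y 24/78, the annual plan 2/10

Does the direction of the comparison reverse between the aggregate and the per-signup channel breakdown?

Yes

Referral: Plan Y 13/29 = 44.8%, the annual plan 20/56 = 35.7% → Plan Y
Paid: Plan Y 18/39 = 46.2%, the annual plan 8/27 = 29.6% → Plan Y
Organic: Plan Y 5/8 = 62.5%, the annual plan 37/63 = 58.7% → Plan Y
Affiliate: Plan Y 24/78 = 30.8%, the annual plan 2/10 = 20.0% → Plan Y
Overall: Plan Y 60/154 = 39.0%, the annual plan 67/156 = 42.9% → the annual plan
Plan Y wins each signup group but the annual plan wins overall — the comparison reverses. Plan Y's customers skew toward affiliate, which has a lower base rate.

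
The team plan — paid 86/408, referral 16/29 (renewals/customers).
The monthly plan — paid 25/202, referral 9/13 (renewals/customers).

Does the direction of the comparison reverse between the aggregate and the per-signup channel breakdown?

Paid: the team plan 86/408 = 21.1%, the monthly plan 25/202 = 12.4% → the team plan
Referral: the team plan 16/29 = 55.2%, the monthly plan 9/13 = 69.2% → the monthly plan
Overall: the team plan 102/437 = 23.3%, the monthly plan 34/215 = 15.8% → the team plan
Neither sweeps: the team plan wins 1 of 2 groups, the monthly plan wins 1. The team plan wins overall but not every group — no Simpson reversal.

No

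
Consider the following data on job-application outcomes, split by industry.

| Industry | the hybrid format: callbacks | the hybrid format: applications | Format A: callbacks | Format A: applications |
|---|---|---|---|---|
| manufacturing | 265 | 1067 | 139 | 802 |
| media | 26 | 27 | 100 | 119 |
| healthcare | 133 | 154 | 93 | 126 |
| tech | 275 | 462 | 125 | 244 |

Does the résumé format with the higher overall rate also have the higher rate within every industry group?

Yes

Manufacturing: the hybrid format 265/1067 = 24.8%, Format A 139/802 = 17.3% → the hybrid format
Media: the hybrid format 26/27 = 96.3%, Format A 100/119 = 84.0% → the hybrid format
Healthcare: the hybrid format 133/154 = 86.4%, Format A 93/126 = 73.8% → the hybrid format
Tech: the hybrid format 275/462 = 59.5%, Format A 125/244 = 51.2% → the hybrid format
Overall: the hybrid format 699/1710 = 40.9%, Format A 457/1291 = 35.4% → the hybrid format
The hybrid format wins overall and in every industry group — no reversal.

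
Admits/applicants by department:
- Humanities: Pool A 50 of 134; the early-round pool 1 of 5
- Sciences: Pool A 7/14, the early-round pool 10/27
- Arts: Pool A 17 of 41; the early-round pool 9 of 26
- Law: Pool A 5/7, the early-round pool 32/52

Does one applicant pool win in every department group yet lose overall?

Yes

Humanities: Pool A 50/134 = 37.3%, the early-round pool 1/5 = 20.0% → Pool A
Sciences: Pool A 7/14 = 50.0%, the early-round pool 10/27 = 37.0% → Pool A
Arts: Pool A 17/41 = 41.5%, the early-round pool 9/26 = 34.6% → Pool A
Law: Pool A 5/7 = 71.4%, the early-round pool 32/52 = 61.5% → Pool A
Overall: Pool A 79/196 = 40.3%, the early-round pool 52/110 = 47.3% → the early-round pool
Pool A wins each department group but the early-round pool wins overall — the comparison reverses. Pool A's applicants skew toward Humanities, which has a lower base rate.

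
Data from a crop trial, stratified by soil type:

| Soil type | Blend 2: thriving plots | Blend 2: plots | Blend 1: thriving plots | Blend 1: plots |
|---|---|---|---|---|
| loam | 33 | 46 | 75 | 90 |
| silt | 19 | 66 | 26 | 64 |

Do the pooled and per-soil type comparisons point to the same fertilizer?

Yes

Loam: Blend 2 33/46 = 71.7%, Blend 1 75/90 = 83.3% → Blend 1
Silt: Blend 2 19/66 = 28.8%, Blend 1 26/64 = 40.6% → Blend 1
Overall: Blend 2 52/112 = 46.4%, Blend 1 101/154 = 65.6% → Blend 1
Blend 1 wins overall and in every soil group — no reversal.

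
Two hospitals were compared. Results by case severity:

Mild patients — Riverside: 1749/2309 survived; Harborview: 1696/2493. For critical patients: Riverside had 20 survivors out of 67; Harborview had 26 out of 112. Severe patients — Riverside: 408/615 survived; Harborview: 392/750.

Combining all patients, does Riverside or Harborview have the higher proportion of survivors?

Riverside

Mild: Riverside 1749/2309 = 75.7%, Harborview 1696/2493 = 68.0% → Riverside
Critical: Riverside 20/67 = 29.9%, Harborview 26/112 = 23.2% → Riverside
Severe: Riverside 408/615 = 66.3%, Harborview 392/750 = 52.3% → Riverside
Overall: Riverside 2177/2991 = 72.8%, Harborview 2114/3355 = 63.0% → Riverside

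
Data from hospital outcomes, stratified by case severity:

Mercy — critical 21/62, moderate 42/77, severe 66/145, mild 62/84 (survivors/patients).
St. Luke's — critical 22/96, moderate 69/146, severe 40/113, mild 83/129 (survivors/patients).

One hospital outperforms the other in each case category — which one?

Critical: Mercy 21/62 = 33.9%, St. Luke's 22/96 = 22.9% → Mercy
Moderate: Mercy 42/77 = 54.5%, St. Luke's 69/146 = 47.3% → Mercy
Severe: Mercy 66/145 = 45.5%, St. Luke's 40/113 = 35.4% → Mercy
Mild: Mercy 62/84 = 73.8%, St. Luke's 83/129 = 64.3% → Mercy
Mercy has the higher rate in all 4 groups.

Mercy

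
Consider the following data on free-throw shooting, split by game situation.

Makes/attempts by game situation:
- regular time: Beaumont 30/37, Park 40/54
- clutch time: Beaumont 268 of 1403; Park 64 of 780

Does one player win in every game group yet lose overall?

No

Regular time: Beaumont 30/37 = 81.1%, Park 40/54 = 74.1% → Beaumont
Clutch time: Beaumont 268/1403 = 19.1%, Park 64/780 = 8.2% → Beaumont
Overall: Beaumont 298/1440 = 20.7%, Park 104/834 = 12.5% → Beaumont
Beaumont wins overall and in every game group — no reversal.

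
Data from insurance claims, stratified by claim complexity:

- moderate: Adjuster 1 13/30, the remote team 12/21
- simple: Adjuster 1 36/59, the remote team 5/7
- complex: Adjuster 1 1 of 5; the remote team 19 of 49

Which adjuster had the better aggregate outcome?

Adjuster 1

Moderate: Adjuster 1 13/30 = 43.3%, the remote team 12/21 = 57.1% → the remote team
Simple: Adjuster 1 36/59 = 61.0%, the remote team 5/7 = 71.4% → the remote team
Complex: Adjuster 1 1/5 = 20.0%, the remote team 19/49 = 38.8% → the remote team
Overall: Adjuster 1 50/94 = 53.2%, the remote team 36/77 = 46.8% → Adjuster 1
(The remote team wins every claim group but Adjuster 1 wins overall — the remote team's claims skew toward the low-rate complex group.)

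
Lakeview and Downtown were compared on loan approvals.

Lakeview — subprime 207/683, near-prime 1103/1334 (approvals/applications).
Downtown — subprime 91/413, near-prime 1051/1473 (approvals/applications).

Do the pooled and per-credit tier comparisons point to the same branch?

Yes

Subprime: Lakeview 207/683 = 30.3%, Downtown 91/413 = 22.0% → Lakeview
Near-prime: Lakeview 1103/1334 = 82.7%, Downtown 1051/1473 = 71.4% → Lakeview
Overall: Lakeview 1310/2017 = 64.9%, Downtown 1142/1886 = 60.6% → Lakeview
Lakeview wins overall and in every credit group — no reversal.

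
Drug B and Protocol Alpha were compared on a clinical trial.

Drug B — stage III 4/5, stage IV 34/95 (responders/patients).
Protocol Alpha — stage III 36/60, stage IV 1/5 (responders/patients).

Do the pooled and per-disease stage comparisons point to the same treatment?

Stage III: Drug B 4/5 = 80.0%, Protocol Alpha 36/60 = 60.0% → Drug B
Stage IV: Drug B 34/95 = 35.8%, Protocol Alpha 1/5 = 20.0% → Drug B
Overall: Drug B 38/100 = 38.0%, Protocol Alpha 37/65 = 56.9% → Protocol Alpha
Drug B wins each disease group but Protocol Alpha wins overall — the comparison reverses. Drug B's patients skew toward stage IV, which has a lower base rate.

No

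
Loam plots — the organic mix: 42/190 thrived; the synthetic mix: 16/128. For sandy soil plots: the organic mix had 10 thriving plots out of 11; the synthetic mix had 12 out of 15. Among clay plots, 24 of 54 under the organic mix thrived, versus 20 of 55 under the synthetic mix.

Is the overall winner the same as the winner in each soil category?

Yes

Loam: the organic mix 42/190 = 22.1%, the synthetic mix 16/128 = 12.5% → the organic mix
Sandy soil: the organic mix 10/11 = 90.9%, the synthetic mix 12/15 = 80.0% → the organic mix
Clay: the organic mix 24/54 = 44.4%, the synthetic mix 20/55 = 36.4% → the organic mix
Overall: the organic mix 76/255 = 29.8%, the synthetic mix 48/198 = 24.2% → the organic mix
The organic mix wins overall and in every soil group — no reversal.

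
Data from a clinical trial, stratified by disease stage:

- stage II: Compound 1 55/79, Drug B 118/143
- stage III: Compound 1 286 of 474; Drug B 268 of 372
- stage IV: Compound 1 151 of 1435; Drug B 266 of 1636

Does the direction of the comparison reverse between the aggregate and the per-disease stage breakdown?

Stage II: Compound 1 55/79 = 69.6%, Drug B 118/143 = 82.5% → Drug B
Stage III: Compound 1 286/474 = 60.3%, Drug B 268/372 = 72.0% → Drug B
Stage IV: Compound 1 151/1435 = 10.5%, Drug B 266/1636 = 16.3% → Drug B
Overall: Compound 1 492/1988 = 24.7%, Drug B 652/2151 = 30.3% → Drug B
Drug B wins overall and in every disease group — no reversal.

No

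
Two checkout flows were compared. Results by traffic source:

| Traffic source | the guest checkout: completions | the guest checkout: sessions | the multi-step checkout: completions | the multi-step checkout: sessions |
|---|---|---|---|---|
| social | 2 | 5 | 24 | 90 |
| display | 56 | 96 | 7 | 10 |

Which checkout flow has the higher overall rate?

the guest checkout

Social: the guest checkout 2/5 = 40.0%, the multi-step checkout 24/90 = 26.7% → the guest checkout
Display: the guest checkout 56/96 = 58.3%, the multi-step checkout 7/10 = 70.0% → the multi-step checkout
Overall: the guest checkout 58/101 = 57.4%, the multi-step checkout 31/100 = 31.0% → the guest checkout
(Neither sweeps every traffic group, but the guest checkout has the higher pooled rate.)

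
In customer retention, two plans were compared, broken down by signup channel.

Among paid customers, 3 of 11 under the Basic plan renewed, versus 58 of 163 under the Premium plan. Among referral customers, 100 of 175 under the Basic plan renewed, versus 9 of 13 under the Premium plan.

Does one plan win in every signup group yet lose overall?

Paid: the Basic plan 3/11 = 27.3%, the Premium plan 58/163 = 35.6% → the Premium plan
Referral: the Basic plan 100/175 = 57.1%, the Premium plan 9/13 = 69.2% → the Premium plan
Overall: the Basic plan 103/186 = 55.4%, the Premium plan 67/176 = 38.1% → the Basic plan
The Premium plan wins each signup group but the Basic plan wins overall — the comparison reverses. The Premium plan's customers skew toward paid, which has a lower base rate.

Yes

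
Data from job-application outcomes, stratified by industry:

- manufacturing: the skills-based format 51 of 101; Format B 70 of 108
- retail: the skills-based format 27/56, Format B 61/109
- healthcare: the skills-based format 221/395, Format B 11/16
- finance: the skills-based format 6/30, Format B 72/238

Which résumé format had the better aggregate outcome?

Manufacturing: the skills-based format 51/101 = 50.5%, Format B 70/108 = 64.8% → Format B
Retail: the skills-based format 27/56 = 48.2%, Format B 61/109 = 56.0% → Format B
Healthcare: the skills-based format 221/395 = 55.9%, Format B 11/16 = 68.8% → Format B
Finance: the skills-based format 6/30 = 20.0%, Format B 72/238 = 30.3% → Format B
Overall: the skills-based format 305/582 = 52.4%, Format B 214/471 = 45.4% → the skills-based format
(Format B wins every industry group but the skills-based format wins overall — Format B's applications skew toward the low-rate finance group.)

the skills-based format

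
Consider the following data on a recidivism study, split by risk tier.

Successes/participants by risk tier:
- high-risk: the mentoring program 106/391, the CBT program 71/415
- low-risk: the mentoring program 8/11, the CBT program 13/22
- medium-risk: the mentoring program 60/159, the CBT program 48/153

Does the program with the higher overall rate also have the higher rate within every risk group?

Yes

High-risk: the mentoring program 106/391 = 27.1%, the CBT program 71/415 = 17.1% → the mentoring program
Low-risk: the mentoring program 8/11 = 72.7%, the CBT program 13/22 = 59.1% → the mentoring program
Medium-risk: the mentoring program 60/159 = 37.7%, the CBT program 48/153 = 31.4% → the mentoring program
Overall: the mentoring program 174/561 = 31.0%, the CBT program 132/590 = 22.4% → the mentoring program
The mentoring program wins overall and in every risk group — no reversal.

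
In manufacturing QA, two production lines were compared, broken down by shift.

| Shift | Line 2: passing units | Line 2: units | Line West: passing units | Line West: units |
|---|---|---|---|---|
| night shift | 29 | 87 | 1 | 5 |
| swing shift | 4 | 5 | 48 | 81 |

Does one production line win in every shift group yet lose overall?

Yes

Night shift: Line 2 29/87 = 33.3%, Line West 1/5 = 20.0% → Line 2
Swing shift: Line 2 4/5 = 80.0%, Line West 48/81 = 59.3% → Line 2
Overall: Line 2 33/92 = 35.9%, Line West 49/86 = 57.0% → Line West
Line 2 wins each shift group but Line West wins overall — the comparison reverses. Line 2's units skew toward night shift, which has a lower base rate.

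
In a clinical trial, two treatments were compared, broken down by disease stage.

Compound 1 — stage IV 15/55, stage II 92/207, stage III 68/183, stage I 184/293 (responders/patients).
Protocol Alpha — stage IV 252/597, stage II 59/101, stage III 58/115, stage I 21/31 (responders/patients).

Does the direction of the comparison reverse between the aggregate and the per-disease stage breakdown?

Yes

Stage IV: Compound 1 15/55 = 27.3%, Protocol Alpha 252/597 = 42.2% → Protocol Alpha
Stage II: Compound 1 92/207 = 44.4%, Protocol Alpha 59/101 = 58.4% → Protocol Alpha
Stage III: Compound 1 68/183 = 37.2%, Protocol Alpha 58/115 = 50.4% → Protocol Alpha
Stage I: Compound 1 184/293 = 62.8%, Protocol Alpha 21/31 = 67.7% → Protocol Alpha
Overall: Compound 1 359/738 = 48.6%, Protocol Alpha 390/844 = 46.2% → Compound 1
Protocol Alpha wins each disease group but Compound 1 wins overall — the comparison reverses. Protocol Alpha's patients skew toward stage IV, which has a lower base rate.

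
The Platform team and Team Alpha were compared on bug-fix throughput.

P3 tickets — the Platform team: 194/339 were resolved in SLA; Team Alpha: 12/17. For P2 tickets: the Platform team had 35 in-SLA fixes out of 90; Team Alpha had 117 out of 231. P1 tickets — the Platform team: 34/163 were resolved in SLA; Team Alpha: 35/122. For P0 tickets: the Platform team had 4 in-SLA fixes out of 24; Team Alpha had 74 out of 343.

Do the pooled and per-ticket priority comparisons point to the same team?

No

P3: the Platform team 194/339 = 57.2%, Team Alpha 12/17 = 70.6% → Team Alpha
P2: the Platform team 35/90 = 38.9%, Team Alpha 117/231 = 50.6% → Team Alpha
P1: the Platform team 34/163 = 20.9%, Team Alpha 35/122 = 28.7% → Team Alpha
P0: the Platform team 4/24 = 16.7%, Team Alpha 74/343 = 21.6% → Team Alpha
Overall: the Platform team 267/616 = 43.3%, Team Alpha 238/713 = 33.4% → the Platform team
Team Alpha wins each ticket group but the Platform team wins overall — the comparison reverses. Team Alpha's tickets skew toward P0, which has a lower base rate.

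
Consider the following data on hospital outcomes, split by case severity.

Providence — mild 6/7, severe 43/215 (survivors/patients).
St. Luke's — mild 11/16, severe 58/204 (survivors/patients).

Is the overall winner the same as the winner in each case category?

No

Mild: Providence 6/7 = 85.7%, St. Luke's 11/16 = 68.8% → Providence
Severe: Providence 43/215 = 20.0%, St. Luke's 58/204 = 28.4% → St. Luke's
Overall: Providence 49/222 = 22.1%, St. Luke's 69/220 = 31.4% → St. Luke's
Neither sweeps: Providence wins 1 of 2 groups, St. Luke's wins 1. St. Luke's wins overall but not every group — no Simpson reversal.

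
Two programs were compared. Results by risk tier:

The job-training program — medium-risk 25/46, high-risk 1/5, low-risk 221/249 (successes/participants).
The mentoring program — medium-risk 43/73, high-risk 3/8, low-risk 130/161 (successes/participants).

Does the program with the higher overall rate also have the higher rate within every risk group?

No

Medium-risk: the job-training program 25/46 = 54.3%, the mentoring program 43/73 = 58.9% → the mentoring program
High-risk: the job-training program 1/5 = 20.0%, the mentoring program 3/8 = 37.5% → the mentoring program
Low-risk: the job-training program 221/249 = 88.8%, the mentoring program 130/161 = 80.7% → the job-training program
Overall: the job-training program 247/300 = 82.3%, the mentoring program 176/242 = 72.7% → the job-training program
Neither sweeps: the job-training program wins 1 of 3 groups, the mentoring program wins 2. The job-training program wins overall but not every group — no Simpson reversal.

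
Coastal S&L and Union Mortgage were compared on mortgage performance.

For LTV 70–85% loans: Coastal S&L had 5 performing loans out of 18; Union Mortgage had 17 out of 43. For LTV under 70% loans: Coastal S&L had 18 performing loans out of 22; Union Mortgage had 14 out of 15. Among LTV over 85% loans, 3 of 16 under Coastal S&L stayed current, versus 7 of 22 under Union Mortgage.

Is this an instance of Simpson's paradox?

LTV 70–85%: Coastal S&L 5/18 = 27.8%, Union Mortgage 17/43 = 39.5% → Union Mortgage
LTV under 70%: Coastal S&L 18/22 = 81.8%, Union Mortgage 14/15 = 93.3% → Union Mortgage
LTV over 85%: Coastal S&L 3/16 = 18.8%, Union Mortgage 7/22 = 31.8% → Union Mortgage
Overall: Coastal S&L 26/56 = 46.4%, Union Mortgage 38/80 = 47.5% → Union Mortgage
Union Mortgage wins overall and in every loan-to-value group — no reversal.

No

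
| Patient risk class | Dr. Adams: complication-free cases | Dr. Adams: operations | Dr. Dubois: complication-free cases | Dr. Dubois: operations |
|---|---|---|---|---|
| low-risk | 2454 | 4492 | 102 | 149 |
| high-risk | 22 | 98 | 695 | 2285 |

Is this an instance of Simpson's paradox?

Low-risk: Dr. Adams 2454/4492 = 54.6%, Dr. Dubois 102/149 = 68.5% → Dr. Dubois
High-risk: Dr. Adams 22/98 = 22.4%, Dr. Dubois 695/2285 = 30.4% → Dr. Dubois
Overall: Dr. Adams 2476/4590 = 53.9%, Dr. Dubois 797/2434 = 32.7% → Dr. Adams
Dr. Dubois wins each patient risk group but Dr. Adams wins overall — the comparison reverses. Dr. Dubois's operations skew toward high-risk, which has a lower base rate.

Yes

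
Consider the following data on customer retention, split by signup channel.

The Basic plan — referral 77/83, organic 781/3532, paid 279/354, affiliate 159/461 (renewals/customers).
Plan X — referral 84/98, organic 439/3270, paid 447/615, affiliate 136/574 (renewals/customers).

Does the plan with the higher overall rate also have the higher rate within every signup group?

Referral: the Basic plan 77/83 = 92.8%, Plan X 84/98 = 85.7% → the Basic plan
Organic: the Basic plan 781/3532 = 22.1%, Plan X 439/3270 = 13.4% → the Basic plan
Paid: the Basic plan 279/354 = 78.8%, Plan X 447/615 = 72.7% → the Basic plan
Affiliate: the Basic plan 159/461 = 34.5%, Plan X 136/574 = 23.7% → the Basic plan
Overall: the Basic plan 1296/4430 = 29.3%, Plan X 1106/4557 = 24.3% → the Basic plan
The Basic plan wins overall and in every signup group — no reversal.

Yes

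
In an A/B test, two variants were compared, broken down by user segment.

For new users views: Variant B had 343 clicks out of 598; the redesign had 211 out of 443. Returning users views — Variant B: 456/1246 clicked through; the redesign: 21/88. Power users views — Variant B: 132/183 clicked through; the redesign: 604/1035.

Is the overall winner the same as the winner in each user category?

No

New users: Variant B 343/598 = 57.4%, the redesign 211/443 = 47.6% → Variant B
Returning users: Variant B 456/1246 = 36.6%, the redesign 21/88 = 23.9% → Variant B
Power users: Variant B 132/183 = 72.1%, the redesign 604/1035 = 58.4% → Variant B
Overall: Variant B 931/2027 = 45.9%, the redesign 836/1566 = 53.4% → the redesign
Variant B wins each user group but the redesign wins overall — the comparison reverses. Variant B's views skew toward returning users, which has a lower base rate.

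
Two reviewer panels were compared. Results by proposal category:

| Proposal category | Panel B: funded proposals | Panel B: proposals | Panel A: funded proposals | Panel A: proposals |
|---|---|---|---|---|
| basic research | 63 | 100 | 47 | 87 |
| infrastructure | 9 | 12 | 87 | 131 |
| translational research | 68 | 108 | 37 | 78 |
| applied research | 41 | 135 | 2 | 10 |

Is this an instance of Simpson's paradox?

Yes

Basic research: Panel B 63/100 = 63.0%, Panel A 47/87 = 54.0% → Panel B
Infrastructure: Panel B 9/12 = 75.0%, Panel A 87/131 = 66.4% → Panel B
Translational research: Panel B 68/108 = 63.0%, Panel A 37/78 = 47.4% → Panel B
Applied research: Panel B 41/135 = 30.4%, Panel A 2/10 = 20.0% → Panel B
Overall: Panel B 181/355 = 51.0%, Panel A 173/306 = 56.5% → Panel A
Panel B wins each proposal group but Panel A wins overall — the comparison reverses. Panel B's proposals skew toward applied research, which has a lower base rate.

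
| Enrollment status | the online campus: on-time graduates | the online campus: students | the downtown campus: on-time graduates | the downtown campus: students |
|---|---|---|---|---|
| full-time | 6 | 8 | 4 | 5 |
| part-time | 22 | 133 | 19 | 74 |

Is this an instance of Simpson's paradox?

Full-time: the online campus 6/8 = 75.0%, the downtown campus 4/5 = 80.0% → the downtown campus
Part-time: the online campus 22/133 = 16.5%, the downtown campus 19/74 = 25.7% → the downtown campus
Overall: the online campus 28/141 = 19.9%, the downtown campus 23/79 = 29.1% → the downtown campus
The downtown campus wins overall and in every enrollment group — no reversal.

No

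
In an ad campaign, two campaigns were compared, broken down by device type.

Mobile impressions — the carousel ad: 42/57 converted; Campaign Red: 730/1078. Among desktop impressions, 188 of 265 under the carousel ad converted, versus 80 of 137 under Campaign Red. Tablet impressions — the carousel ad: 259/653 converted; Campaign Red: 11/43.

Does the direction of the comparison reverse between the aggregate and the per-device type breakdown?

Yes

Mobile: the carousel ad 42/57 = 73.7%, Campaign Red 730/1078 = 67.7% → the carousel ad
Desktop: the carousel ad 188/265 = 70.9%, Campaign Red 80/137 = 58.4% → the carousel ad
Tablet: the carousel ad 259/653 = 39.7%, Campaign Red 11/43 = 25.6% → the carousel ad
Overall: the carousel ad 489/975 = 50.2%, Campaign Red 821/1258 = 65.3% → Campaign Red
The carousel ad wins each device group but Campaign Red wins overall — the comparison reverses. The carousel ad's impressions skew toward tablet, which has a lower base rate.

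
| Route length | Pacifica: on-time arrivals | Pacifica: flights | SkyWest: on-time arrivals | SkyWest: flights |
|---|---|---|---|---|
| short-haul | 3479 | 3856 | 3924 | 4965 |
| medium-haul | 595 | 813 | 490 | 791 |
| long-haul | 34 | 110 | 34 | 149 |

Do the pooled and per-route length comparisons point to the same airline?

Short-haul: Pacifica 3479/3856 = 90.2%, SkyWest 3924/4965 = 79.0% → Pacifica
Medium-haul: Pacifica 595/813 = 73.2%, SkyWest 490/791 = 61.9% → Pacifica
Long-haul: Pacifica 34/110 = 30.9%, SkyWest 34/149 = 22.8% → Pacifica
Overall: Pacifica 4108/4779 = 86.0%, SkyWest 4448/5905 = 75.3% → Pacifica
Pacifica wins overall and in every route group — no reversal.

Yes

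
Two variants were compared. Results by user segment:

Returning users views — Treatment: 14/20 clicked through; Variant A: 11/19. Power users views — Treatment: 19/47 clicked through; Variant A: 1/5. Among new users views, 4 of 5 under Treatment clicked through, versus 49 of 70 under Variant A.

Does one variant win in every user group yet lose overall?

Yes

Returning users: Treatment 14/20 = 70.0%, Variant A 11/19 = 57.9% → Treatment
Power users: Treatment 19/47 = 40.4%, Variant A 1/5 = 20.0% → Treatment
New users: Treatment 4/5 = 80.0%, Variant A 49/70 = 70.0% → Treatment
Overall: Treatment 37/72 = 51.4%, Variant A 61/94 = 64.9% → Variant A
Treatment wins each user group but Variant A wins overall — the comparison reverses. Treatment's views skew toward power users, which has a lower base rate.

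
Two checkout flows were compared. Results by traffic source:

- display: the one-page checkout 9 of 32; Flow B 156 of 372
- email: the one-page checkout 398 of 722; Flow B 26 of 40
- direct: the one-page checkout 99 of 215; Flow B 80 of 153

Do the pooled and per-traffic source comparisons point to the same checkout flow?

No

Display: the one-page checkout 9/32 = 28.1%, Flow B 156/372 = 41.9% → Flow B
Email: the one-page checkout 398/722 = 55.1%, Flow B 26/40 = 65.0% → Flow B
Direct: the one-page checkout 99/215 = 46.0%, Flow B 80/153 = 52.3% → Flow B
Overall: the one-page checkout 506/969 = 52.2%, Flow B 262/565 = 46.4% → the one-page checkout
Flow B wins each traffic group but the one-page checkout wins overall — the comparison reverses. Flow B's sessions skew toward display, which has a lower base rate.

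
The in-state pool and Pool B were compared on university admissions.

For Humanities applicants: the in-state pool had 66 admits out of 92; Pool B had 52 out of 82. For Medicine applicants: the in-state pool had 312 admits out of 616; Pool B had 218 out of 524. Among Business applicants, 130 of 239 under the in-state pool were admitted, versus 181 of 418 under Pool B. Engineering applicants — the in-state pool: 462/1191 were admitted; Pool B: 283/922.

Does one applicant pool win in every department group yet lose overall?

No

Humanities: the in-state pool 66/92 = 71.7%, Pool B 52/82 = 63.4% → the in-state pool
Medicine: the in-state pool 312/616 = 50.6%, Pool B 218/524 = 41.6% → the in-state pool
Business: the in-state pool 130/239 = 54.4%, Pool B 181/418 = 43.3% → the in-state pool
Engineering: the in-state pool 462/1191 = 38.8%, Pool B 283/922 = 30.7% → the in-state pool
Overall: the in-state pool 970/2138 = 45.4%, Pool B 734/1946 = 37.7% → the in-state pool
The in-state pool wins overall and in every department group — no reversal.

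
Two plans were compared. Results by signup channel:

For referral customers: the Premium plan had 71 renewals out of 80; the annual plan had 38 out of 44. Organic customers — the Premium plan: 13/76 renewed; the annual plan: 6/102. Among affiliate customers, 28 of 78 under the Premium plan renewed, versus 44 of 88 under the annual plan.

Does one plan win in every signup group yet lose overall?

Referral: the Premium plan 71/80 = 88.8%, the annual plan 38/44 = 86.4% → the Premium plan
Organic: the Premium plan 13/76 = 17.1%, the annual plan 6/102 = 5.9% → the Premium plan
Affiliate: the Premium plan 28/78 = 35.9%, the annual plan 44/88 = 50.0% → the annual plan
Overall: the Premium plan 112/234 = 47.9%, the annual plan 88/234 = 37.6% → the Premium plan
Neither sweeps: the Premium plan wins 2 of 3 groups, the annual plan wins 1. The Premium plan wins overall but not every group — no Simpson reversal.

No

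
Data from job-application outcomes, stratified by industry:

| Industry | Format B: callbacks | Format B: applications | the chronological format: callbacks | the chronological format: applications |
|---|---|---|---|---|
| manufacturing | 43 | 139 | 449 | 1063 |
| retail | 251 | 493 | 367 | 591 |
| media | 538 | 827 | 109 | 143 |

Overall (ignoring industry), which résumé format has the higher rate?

Manufacturing: Format B 43/139 = 30.9%, the chronological format 449/1063 = 42.2% → the chronological format
Retail: Format B 251/493 = 50.9%, the chronological format 367/591 = 62.1% → the chronological format
Media: Format B 538/827 = 65.1%, the chronological format 109/143 = 76.2% → the chronological format
Overall: Format B 832/1459 = 57.0%, the chronological format 925/1797 = 51.5% → Format B
(The chronological format wins every industry group but Format B wins overall — the chronological format's applications skew toward the low-rate manufacturing group.)

Format B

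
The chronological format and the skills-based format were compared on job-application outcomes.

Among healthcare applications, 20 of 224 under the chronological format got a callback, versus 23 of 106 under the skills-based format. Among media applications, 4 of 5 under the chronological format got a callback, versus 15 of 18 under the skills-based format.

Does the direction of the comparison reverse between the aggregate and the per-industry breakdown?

No

Healthcare: the chronological format 20/224 = 8.9%, the skills-based format 23/106 = 21.7% → the skills-based format
Media: the chronological format 4/5 = 80.0%, the skills-based format 15/18 = 83.3% → the skills-based format
Overall: the chronological format 24/229 = 10.5%, the skills-based format 38/124 = 30.6% → the skills-based format
The skills-based format wins overall and in every industry group — no reversal.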